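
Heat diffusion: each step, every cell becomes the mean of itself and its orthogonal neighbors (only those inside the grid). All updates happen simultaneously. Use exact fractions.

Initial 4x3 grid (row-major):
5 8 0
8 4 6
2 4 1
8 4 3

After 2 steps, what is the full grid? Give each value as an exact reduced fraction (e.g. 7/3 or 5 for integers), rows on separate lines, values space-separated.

Answer: 16/3 263/48 35/9
93/16 83/20 203/48
215/48 91/20 143/48
179/36 181/48 131/36

Derivation:
After step 1:
  7 17/4 14/3
  19/4 6 11/4
  11/2 3 7/2
  14/3 19/4 8/3
After step 2:
  16/3 263/48 35/9
  93/16 83/20 203/48
  215/48 91/20 143/48
  179/36 181/48 131/36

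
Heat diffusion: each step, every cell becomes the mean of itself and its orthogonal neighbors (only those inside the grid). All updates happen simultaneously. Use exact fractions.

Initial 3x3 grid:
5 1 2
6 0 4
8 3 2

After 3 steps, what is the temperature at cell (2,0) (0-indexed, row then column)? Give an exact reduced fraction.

Step 1: cell (2,0) = 17/3
Step 2: cell (2,0) = 41/9
Step 3: cell (2,0) = 2257/540
Full grid after step 3:
  2561/720 5147/1800 1337/540
  55451/14400 813/250 9319/3600
  2257/540 50201/14400 239/80

Answer: 2257/540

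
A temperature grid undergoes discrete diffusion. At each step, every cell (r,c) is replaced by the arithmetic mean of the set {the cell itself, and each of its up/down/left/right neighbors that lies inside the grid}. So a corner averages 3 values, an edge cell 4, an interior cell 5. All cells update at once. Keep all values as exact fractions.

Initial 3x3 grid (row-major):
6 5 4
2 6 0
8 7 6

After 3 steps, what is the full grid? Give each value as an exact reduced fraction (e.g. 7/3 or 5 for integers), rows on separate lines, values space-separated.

Answer: 2023/432 13217/2880 193/48
839/160 2777/600 203/45
2309/432 1703/320 2023/432

Derivation:
After step 1:
  13/3 21/4 3
  11/2 4 4
  17/3 27/4 13/3
After step 2:
  181/36 199/48 49/12
  39/8 51/10 23/6
  215/36 83/16 181/36
After step 3:
  2023/432 13217/2880 193/48
  839/160 2777/600 203/45
  2309/432 1703/320 2023/432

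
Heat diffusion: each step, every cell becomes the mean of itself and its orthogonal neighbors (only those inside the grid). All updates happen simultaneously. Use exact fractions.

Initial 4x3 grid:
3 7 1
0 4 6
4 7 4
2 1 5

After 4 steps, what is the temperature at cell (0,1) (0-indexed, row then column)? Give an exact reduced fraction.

Step 1: cell (0,1) = 15/4
Step 2: cell (0,1) = 331/80
Step 3: cell (0,1) = 18337/4800
Step 4: cell (0,1) = 1140803/288000
Full grid after step 4:
  470701/129600 1140803/288000 530651/129600
  24733/6750 153869/40000 910831/216000
  93397/27000 1394021/360000 870551/216000
  449701/129600 3140989/864000 516151/129600

Answer: 1140803/288000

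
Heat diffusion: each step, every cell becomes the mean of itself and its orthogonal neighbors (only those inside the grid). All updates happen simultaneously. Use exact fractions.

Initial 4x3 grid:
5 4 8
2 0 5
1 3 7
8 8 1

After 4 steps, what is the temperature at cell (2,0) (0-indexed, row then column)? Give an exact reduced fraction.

Step 1: cell (2,0) = 7/2
Step 2: cell (2,0) = 449/120
Step 3: cell (2,0) = 3437/900
Step 4: cell (2,0) = 53377/13500
Full grid after step 4:
  468827/129600 3390623/864000 554027/129600
  195133/54000 1414117/360000 114629/27000
  53377/13500 30979/7500 118879/27000
  138863/32400 35831/8000 147913/32400

Answer: 53377/13500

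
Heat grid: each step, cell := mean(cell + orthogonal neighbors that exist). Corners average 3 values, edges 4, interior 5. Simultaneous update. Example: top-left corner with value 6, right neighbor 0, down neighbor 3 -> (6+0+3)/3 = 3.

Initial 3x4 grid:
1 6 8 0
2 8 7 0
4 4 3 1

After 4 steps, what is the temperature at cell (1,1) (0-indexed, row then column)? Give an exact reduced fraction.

Answer: 1564987/360000

Derivation:
Step 1: cell (1,1) = 27/5
Step 2: cell (1,1) = 497/100
Step 3: cell (1,1) = 26783/6000
Step 4: cell (1,1) = 1564987/360000
Full grid after step 4:
  190219/43200 79801/18000 225373/54000 119903/32400
  3680393/864000 1564987/360000 39517/10000 31253/9000
  541057/129600 221903/54000 50687/13500 106453/32400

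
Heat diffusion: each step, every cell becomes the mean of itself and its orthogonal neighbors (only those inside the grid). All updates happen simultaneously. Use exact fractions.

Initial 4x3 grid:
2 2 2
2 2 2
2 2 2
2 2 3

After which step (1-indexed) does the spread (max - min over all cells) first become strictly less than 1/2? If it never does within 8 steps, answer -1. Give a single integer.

Answer: 1

Derivation:
Step 1: max=7/3, min=2, spread=1/3
  -> spread < 1/2 first at step 1
Step 2: max=41/18, min=2, spread=5/18
Step 3: max=473/216, min=2, spread=41/216
Step 4: max=56057/25920, min=2, spread=4217/25920
Step 5: max=3319549/1555200, min=14479/7200, spread=38417/311040
Step 6: max=197824211/93312000, min=290597/144000, spread=1903471/18662400
Step 7: max=11798429089/5598720000, min=8755759/4320000, spread=18038617/223948800
Step 8: max=705114582851/335923200000, min=790526759/388800000, spread=883978523/13436928000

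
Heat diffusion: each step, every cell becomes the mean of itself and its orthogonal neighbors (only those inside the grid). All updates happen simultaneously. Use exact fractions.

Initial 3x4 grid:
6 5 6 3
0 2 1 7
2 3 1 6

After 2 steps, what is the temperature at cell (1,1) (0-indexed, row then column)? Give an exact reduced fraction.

Step 1: cell (1,1) = 11/5
Step 2: cell (1,1) = 297/100
Full grid after step 2:
  131/36 431/120 517/120 40/9
  301/120 297/100 327/100 353/80
  37/18 517/240 769/240 35/9

Answer: 297/100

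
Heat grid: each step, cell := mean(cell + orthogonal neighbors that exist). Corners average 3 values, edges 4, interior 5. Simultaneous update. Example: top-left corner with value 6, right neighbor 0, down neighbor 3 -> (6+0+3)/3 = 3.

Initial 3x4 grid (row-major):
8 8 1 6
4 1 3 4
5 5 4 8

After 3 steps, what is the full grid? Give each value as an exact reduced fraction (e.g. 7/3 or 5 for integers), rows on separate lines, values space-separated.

Answer: 5471/1080 4031/900 15809/3600 9001/2160
33203/7200 27119/6000 1021/250 21827/4800
9877/2160 30223/7200 32543/7200 611/135

Derivation:
After step 1:
  20/3 9/2 9/2 11/3
  9/2 21/5 13/5 21/4
  14/3 15/4 5 16/3
After step 2:
  47/9 149/30 229/60 161/36
  601/120 391/100 431/100 337/80
  155/36 1057/240 1001/240 187/36
After step 3:
  5471/1080 4031/900 15809/3600 9001/2160
  33203/7200 27119/6000 1021/250 21827/4800
  9877/2160 30223/7200 32543/7200 611/135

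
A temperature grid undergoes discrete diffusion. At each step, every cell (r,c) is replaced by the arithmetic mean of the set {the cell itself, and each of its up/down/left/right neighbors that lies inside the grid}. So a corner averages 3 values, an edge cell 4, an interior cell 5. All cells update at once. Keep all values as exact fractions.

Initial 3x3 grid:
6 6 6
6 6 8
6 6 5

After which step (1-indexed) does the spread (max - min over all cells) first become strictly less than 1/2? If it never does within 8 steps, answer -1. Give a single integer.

Answer: 2

Derivation:
Step 1: max=20/3, min=23/4, spread=11/12
Step 2: max=513/80, min=71/12, spread=119/240
  -> spread < 1/2 first at step 2
Step 3: max=13669/2160, min=7229/1200, spread=821/2700
Step 4: max=1797577/288000, min=261031/43200, spread=172111/864000
Step 5: max=48427621/7776000, min=15783457/2592000, spread=4309/31104
Step 6: max=2891543987/466560000, min=316241693/51840000, spread=36295/373248
Step 7: max=173199023989/27993600000, min=57095980913/9331200000, spread=305773/4478976
Step 8: max=10371444987683/1679616000000, min=3430315506311/559872000000, spread=2575951/53747712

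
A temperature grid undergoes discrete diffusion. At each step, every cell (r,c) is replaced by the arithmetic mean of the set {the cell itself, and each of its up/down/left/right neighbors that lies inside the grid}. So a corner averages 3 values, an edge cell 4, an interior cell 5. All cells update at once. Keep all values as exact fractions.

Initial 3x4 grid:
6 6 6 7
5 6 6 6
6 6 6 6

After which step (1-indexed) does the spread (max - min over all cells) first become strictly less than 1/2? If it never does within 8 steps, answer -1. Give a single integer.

Step 1: max=19/3, min=17/3, spread=2/3
Step 2: max=113/18, min=1373/240, spread=401/720
Step 3: max=1337/216, min=12523/2160, spread=847/2160
  -> spread < 1/2 first at step 3
Step 4: max=796381/129600, min=5037989/864000, spread=813653/2592000
Step 5: max=47519729/7776000, min=45525499/7776000, spread=199423/777600
Step 6: max=2838881551/466560000, min=2741965601/466560000, spread=1938319/9331200
Step 7: max=169780699109/27993600000, min=164993309659/27993600000, spread=95747789/559872000
Step 8: max=10159747785631/1679616000000, min=9924742002881/1679616000000, spread=940023131/6718464000

Answer: 3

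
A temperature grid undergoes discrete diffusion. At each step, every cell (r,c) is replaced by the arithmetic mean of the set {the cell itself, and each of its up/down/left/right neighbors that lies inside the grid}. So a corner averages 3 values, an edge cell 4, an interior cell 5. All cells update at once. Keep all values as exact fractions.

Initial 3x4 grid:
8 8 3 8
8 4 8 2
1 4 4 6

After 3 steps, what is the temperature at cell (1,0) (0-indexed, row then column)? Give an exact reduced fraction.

Answer: 77677/14400

Derivation:
Step 1: cell (1,0) = 21/4
Step 2: cell (1,0) = 1439/240
Step 3: cell (1,0) = 77677/14400
Full grid after step 3:
  4573/720 3493/600 21103/3600 5611/1080
  77677/14400 16999/3000 29843/6000 9569/1800
  1363/270 33041/7200 4009/800 1123/240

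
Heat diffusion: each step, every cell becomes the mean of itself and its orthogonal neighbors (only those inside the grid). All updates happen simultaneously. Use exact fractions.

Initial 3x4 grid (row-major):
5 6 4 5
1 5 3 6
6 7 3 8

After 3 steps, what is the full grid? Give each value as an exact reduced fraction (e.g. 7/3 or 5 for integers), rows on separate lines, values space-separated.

Answer: 3173/720 341/75 473/100 443/90
65117/14400 27703/6000 14549/3000 36601/7200
10039/2160 17393/3600 18203/3600 1409/270

Derivation:
After step 1:
  4 5 9/2 5
  17/4 22/5 21/5 11/2
  14/3 21/4 21/4 17/3
After step 2:
  53/12 179/40 187/40 5
  1039/240 231/50 477/100 611/120
  85/18 587/120 611/120 197/36
After step 3:
  3173/720 341/75 473/100 443/90
  65117/14400 27703/6000 14549/3000 36601/7200
  10039/2160 17393/3600 18203/3600 1409/270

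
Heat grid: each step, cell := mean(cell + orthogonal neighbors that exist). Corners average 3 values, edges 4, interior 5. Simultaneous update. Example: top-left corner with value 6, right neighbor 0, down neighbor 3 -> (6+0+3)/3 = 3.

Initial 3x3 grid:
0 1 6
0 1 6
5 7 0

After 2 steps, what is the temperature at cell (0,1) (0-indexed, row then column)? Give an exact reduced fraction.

Step 1: cell (0,1) = 2
Step 2: cell (0,1) = 29/12
Full grid after step 2:
  23/18 29/12 115/36
  53/24 13/5 179/48
  35/12 175/48 65/18

Answer: 29/12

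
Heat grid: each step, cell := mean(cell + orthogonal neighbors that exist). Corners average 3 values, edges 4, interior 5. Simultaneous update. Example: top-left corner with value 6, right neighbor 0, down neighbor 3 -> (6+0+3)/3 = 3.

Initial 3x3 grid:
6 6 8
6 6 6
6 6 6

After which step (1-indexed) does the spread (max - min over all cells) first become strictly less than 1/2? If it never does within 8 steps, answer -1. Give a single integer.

Answer: 3

Derivation:
Step 1: max=20/3, min=6, spread=2/3
Step 2: max=59/9, min=6, spread=5/9
Step 3: max=689/108, min=6, spread=41/108
  -> spread < 1/2 first at step 3
Step 4: max=41011/6480, min=1091/180, spread=347/1296
Step 5: max=2439737/388800, min=10957/1800, spread=2921/15552
Step 6: max=145796539/23328000, min=1321483/216000, spread=24611/186624
Step 7: max=8716802033/1399680000, min=29816741/4860000, spread=207329/2239488
Step 8: max=521914752451/83980800000, min=1594001599/259200000, spread=1746635/26873856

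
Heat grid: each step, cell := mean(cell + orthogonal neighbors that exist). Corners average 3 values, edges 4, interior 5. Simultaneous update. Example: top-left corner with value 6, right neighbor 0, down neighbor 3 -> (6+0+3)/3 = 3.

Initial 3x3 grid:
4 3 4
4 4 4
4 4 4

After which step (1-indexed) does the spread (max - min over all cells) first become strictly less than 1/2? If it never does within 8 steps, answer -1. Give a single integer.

Answer: 1

Derivation:
Step 1: max=4, min=11/3, spread=1/3
  -> spread < 1/2 first at step 1
Step 2: max=4, min=893/240, spread=67/240
Step 3: max=793/200, min=8203/2160, spread=1807/10800
Step 4: max=21239/5400, min=3298037/864000, spread=33401/288000
Step 5: max=2116609/540000, min=29874067/7776000, spread=3025513/38880000
Step 6: max=112444051/28800000, min=11976673133/3110400000, spread=53531/995328
Step 7: max=30312883949/7776000000, min=720463074151/186624000000, spread=450953/11943936
Step 8: max=3631471389481/933120000000, min=43280856439397/11197440000000, spread=3799043/143327232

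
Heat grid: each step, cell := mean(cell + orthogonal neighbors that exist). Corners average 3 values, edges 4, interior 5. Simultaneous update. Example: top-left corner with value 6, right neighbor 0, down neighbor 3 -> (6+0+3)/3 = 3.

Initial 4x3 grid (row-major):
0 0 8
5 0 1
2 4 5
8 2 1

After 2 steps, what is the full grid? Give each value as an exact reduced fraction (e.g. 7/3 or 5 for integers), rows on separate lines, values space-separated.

Answer: 65/36 13/6 17/6
61/24 237/100 45/16
131/40 317/100 691/240
25/6 781/240 55/18

Derivation:
After step 1:
  5/3 2 3
  7/4 2 7/2
  19/4 13/5 11/4
  4 15/4 8/3
After step 2:
  65/36 13/6 17/6
  61/24 237/100 45/16
  131/40 317/100 691/240
  25/6 781/240 55/18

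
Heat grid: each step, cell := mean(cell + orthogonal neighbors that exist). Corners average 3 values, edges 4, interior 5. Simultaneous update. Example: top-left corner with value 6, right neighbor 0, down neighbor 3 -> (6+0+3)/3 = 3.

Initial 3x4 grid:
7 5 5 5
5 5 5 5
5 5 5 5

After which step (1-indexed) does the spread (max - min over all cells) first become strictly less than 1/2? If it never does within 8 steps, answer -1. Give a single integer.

Answer: 3

Derivation:
Step 1: max=17/3, min=5, spread=2/3
Step 2: max=50/9, min=5, spread=5/9
Step 3: max=581/108, min=5, spread=41/108
  -> spread < 1/2 first at step 3
Step 4: max=69017/12960, min=5, spread=4217/12960
Step 5: max=4097149/777600, min=18079/3600, spread=38417/155520
Step 6: max=244480211/46656000, min=362597/72000, spread=1903471/9331200
Step 7: max=14597789089/2799360000, min=10915759/2160000, spread=18038617/111974400
Step 8: max=873076182851/167961600000, min=984926759/194400000, spread=883978523/6718464000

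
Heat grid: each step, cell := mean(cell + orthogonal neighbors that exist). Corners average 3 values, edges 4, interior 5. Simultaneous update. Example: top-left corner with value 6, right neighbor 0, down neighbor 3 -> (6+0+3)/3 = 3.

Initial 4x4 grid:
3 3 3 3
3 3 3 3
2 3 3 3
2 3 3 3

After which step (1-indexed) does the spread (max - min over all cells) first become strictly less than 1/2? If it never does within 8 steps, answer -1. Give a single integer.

Step 1: max=3, min=7/3, spread=2/3
Step 2: max=3, min=91/36, spread=17/36
  -> spread < 1/2 first at step 2
Step 3: max=3, min=353/135, spread=52/135
Step 4: max=3, min=5434/2025, spread=641/2025
Step 5: max=26921/9000, min=331199/121500, spread=64469/243000
Step 6: max=1610471/540000, min=40240169/14580000, spread=810637/3645000
Step 7: max=3209047/1080000, min=1217918927/437400000, spread=20436277/109350000
Step 8: max=287831759/97200000, min=36796646597/13122000000, spread=515160217/3280500000

Answer: 2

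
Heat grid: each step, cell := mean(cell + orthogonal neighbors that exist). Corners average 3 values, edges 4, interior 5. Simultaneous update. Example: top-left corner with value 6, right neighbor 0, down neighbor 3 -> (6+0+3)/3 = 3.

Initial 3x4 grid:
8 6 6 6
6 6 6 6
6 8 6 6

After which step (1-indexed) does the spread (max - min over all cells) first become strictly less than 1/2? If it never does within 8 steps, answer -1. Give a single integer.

Step 1: max=20/3, min=6, spread=2/3
Step 2: max=787/120, min=6, spread=67/120
Step 3: max=7067/1080, min=145/24, spread=271/540
Step 4: max=420799/64800, min=7321/1200, spread=5093/12960
  -> spread < 1/2 first at step 4
Step 5: max=25139501/3888000, min=662611/108000, spread=257101/777600
Step 6: max=1501333999/233280000, min=19987967/3240000, spread=497603/1866240
Step 7: max=89774837141/13996800000, min=200646113/32400000, spread=123828653/559872000
Step 8: max=5369989884319/839808000000, min=18118295413/2916000000, spread=1215366443/6718464000

Answer: 4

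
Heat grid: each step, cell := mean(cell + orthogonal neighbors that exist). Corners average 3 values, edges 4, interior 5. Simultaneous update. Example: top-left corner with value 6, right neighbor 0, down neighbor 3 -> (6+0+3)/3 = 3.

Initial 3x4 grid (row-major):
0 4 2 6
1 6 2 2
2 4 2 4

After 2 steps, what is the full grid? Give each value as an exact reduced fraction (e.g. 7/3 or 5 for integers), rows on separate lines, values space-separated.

Answer: 83/36 347/120 379/120 31/9
193/80 299/100 81/25 123/40
97/36 367/120 359/120 55/18

Derivation:
After step 1:
  5/3 3 7/2 10/3
  9/4 17/5 14/5 7/2
  7/3 7/2 3 8/3
After step 2:
  83/36 347/120 379/120 31/9
  193/80 299/100 81/25 123/40
  97/36 367/120 359/120 55/18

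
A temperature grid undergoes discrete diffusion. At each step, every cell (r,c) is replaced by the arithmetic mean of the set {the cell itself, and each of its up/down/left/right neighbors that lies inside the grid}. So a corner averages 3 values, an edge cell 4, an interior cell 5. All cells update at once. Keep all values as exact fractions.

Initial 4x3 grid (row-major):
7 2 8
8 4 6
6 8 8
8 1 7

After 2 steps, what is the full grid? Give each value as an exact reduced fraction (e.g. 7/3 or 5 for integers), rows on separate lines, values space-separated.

Answer: 103/18 437/80 205/36
1501/240 29/5 1481/240
483/80 127/20 1469/240
37/6 163/30 223/36

Derivation:
After step 1:
  17/3 21/4 16/3
  25/4 28/5 13/2
  15/2 27/5 29/4
  5 6 16/3
After step 2:
  103/18 437/80 205/36
  1501/240 29/5 1481/240
  483/80 127/20 1469/240
  37/6 163/30 223/36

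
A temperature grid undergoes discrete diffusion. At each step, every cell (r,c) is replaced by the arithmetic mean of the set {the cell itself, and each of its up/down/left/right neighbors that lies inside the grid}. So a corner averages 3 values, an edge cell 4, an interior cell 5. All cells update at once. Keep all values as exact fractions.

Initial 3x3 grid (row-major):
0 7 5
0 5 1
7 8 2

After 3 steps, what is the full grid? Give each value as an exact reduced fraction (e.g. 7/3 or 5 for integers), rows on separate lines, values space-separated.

Answer: 7637/2160 53849/14400 4171/1080
13831/3600 1493/375 19183/4800
509/120 31087/7200 9067/2160

Derivation:
After step 1:
  7/3 17/4 13/3
  3 21/5 13/4
  5 11/2 11/3
After step 2:
  115/36 907/240 71/18
  109/30 101/25 309/80
  9/2 551/120 149/36
After step 3:
  7637/2160 53849/14400 4171/1080
  13831/3600 1493/375 19183/4800
  509/120 31087/7200 9067/2160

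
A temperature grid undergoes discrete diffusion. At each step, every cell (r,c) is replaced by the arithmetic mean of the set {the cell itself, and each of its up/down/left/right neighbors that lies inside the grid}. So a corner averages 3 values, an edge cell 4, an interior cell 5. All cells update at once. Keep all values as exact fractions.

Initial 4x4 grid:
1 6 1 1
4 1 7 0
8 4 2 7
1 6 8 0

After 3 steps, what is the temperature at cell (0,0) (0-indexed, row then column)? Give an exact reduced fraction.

Step 1: cell (0,0) = 11/3
Step 2: cell (0,0) = 113/36
Step 3: cell (0,0) = 7639/2160
Full grid after step 3:
  7639/2160 2741/900 2789/900 322/135
  26353/7200 23233/6000 46/15 5863/1800
  10499/2400 813/200 8487/2000 413/120
  1607/360 11179/2400 669/160 1019/240

Answer: 7639/2160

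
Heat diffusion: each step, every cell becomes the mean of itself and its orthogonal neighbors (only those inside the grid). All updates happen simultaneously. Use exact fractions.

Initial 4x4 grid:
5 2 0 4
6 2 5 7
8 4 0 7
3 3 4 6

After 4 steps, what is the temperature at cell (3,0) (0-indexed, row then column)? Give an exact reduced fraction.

Answer: 276067/64800

Derivation:
Step 1: cell (3,0) = 14/3
Step 2: cell (3,0) = 161/36
Step 3: cell (3,0) = 9229/2160
Step 4: cell (3,0) = 276067/64800
Full grid after step 4:
  24941/6480 397369/108000 385649/108000 249901/64800
  221927/54000 13663/3600 700399/180000 871213/216000
  226861/54000 734593/180000 362729/90000 189137/43200
  276067/64800 879109/216000 182081/43200 141311/32400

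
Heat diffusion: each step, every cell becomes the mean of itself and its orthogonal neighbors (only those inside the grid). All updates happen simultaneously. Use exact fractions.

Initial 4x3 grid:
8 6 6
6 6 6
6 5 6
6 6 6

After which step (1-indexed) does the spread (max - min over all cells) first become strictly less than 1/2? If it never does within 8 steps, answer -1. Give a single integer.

Step 1: max=20/3, min=23/4, spread=11/12
Step 2: max=59/9, min=577/100, spread=707/900
Step 3: max=13663/2160, min=27989/4800, spread=21359/43200
  -> spread < 1/2 first at step 3
Step 4: max=203183/32400, min=252649/43200, spread=10957/25920
Step 5: max=24089309/3888000, min=15250781/2592000, spread=97051/311040
Step 6: max=1437869281/233280000, min=917195179/155520000, spread=4966121/18662400
Step 7: max=85807799579/13996800000, min=55255899761/9331200000, spread=46783199/223948800
Step 8: max=5131671854761/839808000000, min=3324084989299/559872000000, spread=2328709933/13436928000

Answer: 3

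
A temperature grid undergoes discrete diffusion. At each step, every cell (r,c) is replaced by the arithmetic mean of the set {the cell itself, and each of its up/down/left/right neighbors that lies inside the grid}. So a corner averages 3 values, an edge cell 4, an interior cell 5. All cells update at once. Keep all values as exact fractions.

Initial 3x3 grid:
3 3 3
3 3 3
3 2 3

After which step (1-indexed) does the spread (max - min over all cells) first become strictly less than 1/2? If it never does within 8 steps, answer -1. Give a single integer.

Step 1: max=3, min=8/3, spread=1/3
  -> spread < 1/2 first at step 1
Step 2: max=3, min=653/240, spread=67/240
Step 3: max=593/200, min=6043/2160, spread=1807/10800
Step 4: max=15839/5400, min=2434037/864000, spread=33401/288000
Step 5: max=1576609/540000, min=22098067/7776000, spread=3025513/38880000
Step 6: max=83644051/28800000, min=8866273133/3110400000, spread=53531/995328
Step 7: max=22536883949/7776000000, min=533839074151/186624000000, spread=450953/11943936
Step 8: max=2698351389481/933120000000, min=32083416439397/11197440000000, spread=3799043/143327232

Answer: 1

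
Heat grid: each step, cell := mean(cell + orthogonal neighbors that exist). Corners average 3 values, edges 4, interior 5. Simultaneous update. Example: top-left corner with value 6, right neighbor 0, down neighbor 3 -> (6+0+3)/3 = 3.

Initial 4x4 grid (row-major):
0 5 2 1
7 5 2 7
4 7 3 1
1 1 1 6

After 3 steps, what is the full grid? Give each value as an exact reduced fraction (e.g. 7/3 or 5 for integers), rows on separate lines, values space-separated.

After step 1:
  4 3 5/2 10/3
  4 26/5 19/5 11/4
  19/4 4 14/5 17/4
  2 5/2 11/4 8/3
After step 2:
  11/3 147/40 379/120 103/36
  359/80 4 341/100 53/15
  59/16 77/20 88/25 187/60
  37/12 45/16 643/240 29/9
After step 3:
  2839/720 29/8 5897/1800 3439/1080
  1901/480 7769/2000 10573/3000 11629/3600
  1813/480 1787/500 19891/6000 12053/3600
  115/36 497/160 22021/7200 6493/2160

Answer: 2839/720 29/8 5897/1800 3439/1080
1901/480 7769/2000 10573/3000 11629/3600
1813/480 1787/500 19891/6000 12053/3600
115/36 497/160 22021/7200 6493/2160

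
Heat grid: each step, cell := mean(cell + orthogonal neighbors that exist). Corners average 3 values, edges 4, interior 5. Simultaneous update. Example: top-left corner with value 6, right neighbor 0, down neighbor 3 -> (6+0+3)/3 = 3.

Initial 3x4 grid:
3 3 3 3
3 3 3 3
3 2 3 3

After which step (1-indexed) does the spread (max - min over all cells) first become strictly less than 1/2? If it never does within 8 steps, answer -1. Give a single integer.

Answer: 1

Derivation:
Step 1: max=3, min=8/3, spread=1/3
  -> spread < 1/2 first at step 1
Step 2: max=3, min=329/120, spread=31/120
Step 3: max=3, min=3029/1080, spread=211/1080
Step 4: max=5353/1800, min=307103/108000, spread=14077/108000
Step 5: max=320317/108000, min=2775593/972000, spread=5363/48600
Step 6: max=177131/60000, min=83739191/29160000, spread=93859/1166400
Step 7: max=286263533/97200000, min=5038525519/1749600000, spread=4568723/69984000
Step 8: max=8566381111/2916000000, min=303147564371/104976000000, spread=8387449/167961600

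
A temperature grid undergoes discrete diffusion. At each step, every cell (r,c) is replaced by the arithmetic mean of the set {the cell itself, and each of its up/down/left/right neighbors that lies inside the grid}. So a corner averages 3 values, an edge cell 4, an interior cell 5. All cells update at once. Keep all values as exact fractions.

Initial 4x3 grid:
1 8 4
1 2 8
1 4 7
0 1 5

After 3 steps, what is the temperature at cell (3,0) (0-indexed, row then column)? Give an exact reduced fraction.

Step 1: cell (3,0) = 2/3
Step 2: cell (3,0) = 14/9
Step 3: cell (3,0) = 833/432
Full grid after step 3:
  3613/1080 6463/1600 2779/540
  19121/7200 7991/2000 34321/7200
  16831/7200 3193/1000 32531/7200
  833/432 7187/2400 1663/432

Answer: 833/432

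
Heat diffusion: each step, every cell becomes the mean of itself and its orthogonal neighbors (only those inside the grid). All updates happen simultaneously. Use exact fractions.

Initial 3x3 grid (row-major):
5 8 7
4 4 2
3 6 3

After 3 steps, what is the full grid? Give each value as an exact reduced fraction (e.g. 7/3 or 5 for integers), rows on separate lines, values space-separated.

Answer: 1391/270 4621/900 688/135
2789/600 3529/750 1024/225
1171/270 419/100 568/135

Derivation:
After step 1:
  17/3 6 17/3
  4 24/5 4
  13/3 4 11/3
After step 2:
  47/9 83/15 47/9
  47/10 114/25 68/15
  37/9 21/5 35/9
After step 3:
  1391/270 4621/900 688/135
  2789/600 3529/750 1024/225
  1171/270 419/100 568/135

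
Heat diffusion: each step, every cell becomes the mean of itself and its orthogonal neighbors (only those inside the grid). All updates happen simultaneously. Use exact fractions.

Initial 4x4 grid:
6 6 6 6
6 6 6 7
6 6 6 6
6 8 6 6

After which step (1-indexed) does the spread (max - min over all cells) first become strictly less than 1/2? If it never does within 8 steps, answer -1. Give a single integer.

Answer: 3

Derivation:
Step 1: max=20/3, min=6, spread=2/3
Step 2: max=391/60, min=6, spread=31/60
Step 3: max=3451/540, min=6, spread=211/540
  -> spread < 1/2 first at step 3
Step 4: max=341779/54000, min=454/75, spread=14899/54000
Step 5: max=3058909/486000, min=6829/1125, spread=108781/486000
Step 6: max=304653031/48600000, min=365971/60000, spread=8216521/48600000
Step 7: max=2733750361/437400000, min=2476103/405000, spread=59559121/437400000
Step 8: max=272907178939/43740000000, min=2978959357/486000000, spread=4800836809/43740000000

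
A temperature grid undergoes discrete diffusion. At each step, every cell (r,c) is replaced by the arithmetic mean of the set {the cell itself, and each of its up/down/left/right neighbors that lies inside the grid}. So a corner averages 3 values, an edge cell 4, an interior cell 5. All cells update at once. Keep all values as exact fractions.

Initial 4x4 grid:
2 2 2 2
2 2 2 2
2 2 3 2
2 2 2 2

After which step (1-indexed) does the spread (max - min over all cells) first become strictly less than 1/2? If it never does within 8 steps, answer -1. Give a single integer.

Answer: 1

Derivation:
Step 1: max=9/4, min=2, spread=1/4
  -> spread < 1/2 first at step 1
Step 2: max=111/50, min=2, spread=11/50
Step 3: max=5167/2400, min=2, spread=367/2400
Step 4: max=23171/10800, min=1213/600, spread=1337/10800
Step 5: max=689669/324000, min=36469/18000, spread=33227/324000
Step 6: max=20654327/9720000, min=220049/108000, spread=849917/9720000
Step 7: max=616914347/291600000, min=3308533/1620000, spread=21378407/291600000
Step 8: max=18462462371/8748000000, min=995688343/486000000, spread=540072197/8748000000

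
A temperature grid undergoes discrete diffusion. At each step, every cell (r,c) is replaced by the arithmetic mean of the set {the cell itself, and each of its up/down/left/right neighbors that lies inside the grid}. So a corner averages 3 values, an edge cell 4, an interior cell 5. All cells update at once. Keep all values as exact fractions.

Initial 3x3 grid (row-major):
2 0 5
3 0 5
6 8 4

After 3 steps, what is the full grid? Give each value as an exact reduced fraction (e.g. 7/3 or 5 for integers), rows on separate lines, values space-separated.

Answer: 2831/1080 12653/4800 6677/2160
46159/14400 10579/3000 8689/2400
8917/2160 30167/7200 2383/540

Derivation:
After step 1:
  5/3 7/4 10/3
  11/4 16/5 7/2
  17/3 9/2 17/3
After step 2:
  37/18 199/80 103/36
  797/240 157/50 157/40
  155/36 571/120 41/9
After step 3:
  2831/1080 12653/4800 6677/2160
  46159/14400 10579/3000 8689/2400
  8917/2160 30167/7200 2383/540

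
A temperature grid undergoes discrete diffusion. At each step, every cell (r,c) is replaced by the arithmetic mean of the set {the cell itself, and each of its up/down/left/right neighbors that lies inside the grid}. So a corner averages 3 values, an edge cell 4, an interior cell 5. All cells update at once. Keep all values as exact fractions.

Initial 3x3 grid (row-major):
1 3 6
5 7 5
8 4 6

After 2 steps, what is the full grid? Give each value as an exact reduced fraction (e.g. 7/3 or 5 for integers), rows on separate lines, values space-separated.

Answer: 25/6 1003/240 179/36
1123/240 531/100 307/60
103/18 1303/240 23/4

Derivation:
After step 1:
  3 17/4 14/3
  21/4 24/5 6
  17/3 25/4 5
After step 2:
  25/6 1003/240 179/36
  1123/240 531/100 307/60
  103/18 1303/240 23/4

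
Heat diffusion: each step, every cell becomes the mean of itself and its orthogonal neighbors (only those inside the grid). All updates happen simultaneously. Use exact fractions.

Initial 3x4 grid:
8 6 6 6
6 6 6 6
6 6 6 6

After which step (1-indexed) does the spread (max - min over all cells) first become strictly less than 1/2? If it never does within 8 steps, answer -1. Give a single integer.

Answer: 3

Derivation:
Step 1: max=20/3, min=6, spread=2/3
Step 2: max=59/9, min=6, spread=5/9
Step 3: max=689/108, min=6, spread=41/108
  -> spread < 1/2 first at step 3
Step 4: max=81977/12960, min=6, spread=4217/12960
Step 5: max=4874749/777600, min=21679/3600, spread=38417/155520
Step 6: max=291136211/46656000, min=434597/72000, spread=1903471/9331200
Step 7: max=17397149089/2799360000, min=13075759/2160000, spread=18038617/111974400
Step 8: max=1041037782851/167961600000, min=1179326759/194400000, spread=883978523/6718464000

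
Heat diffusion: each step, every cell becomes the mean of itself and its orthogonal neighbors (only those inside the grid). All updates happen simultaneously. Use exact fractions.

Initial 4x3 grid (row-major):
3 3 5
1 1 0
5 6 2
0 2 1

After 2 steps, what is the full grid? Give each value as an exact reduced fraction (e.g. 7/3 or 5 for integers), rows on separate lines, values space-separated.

After step 1:
  7/3 3 8/3
  5/2 11/5 2
  3 16/5 9/4
  7/3 9/4 5/3
After step 2:
  47/18 51/20 23/9
  301/120 129/50 547/240
  331/120 129/50 547/240
  91/36 189/80 37/18

Answer: 47/18 51/20 23/9
301/120 129/50 547/240
331/120 129/50 547/240
91/36 189/80 37/18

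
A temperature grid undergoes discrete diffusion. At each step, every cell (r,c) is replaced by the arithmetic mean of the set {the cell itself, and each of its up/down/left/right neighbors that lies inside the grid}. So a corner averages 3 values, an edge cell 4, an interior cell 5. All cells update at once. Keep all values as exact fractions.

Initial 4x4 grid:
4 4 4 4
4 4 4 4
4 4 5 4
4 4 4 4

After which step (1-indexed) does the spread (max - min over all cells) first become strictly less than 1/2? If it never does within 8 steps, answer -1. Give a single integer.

Step 1: max=17/4, min=4, spread=1/4
  -> spread < 1/2 first at step 1
Step 2: max=211/50, min=4, spread=11/50
Step 3: max=9967/2400, min=4, spread=367/2400
Step 4: max=44771/10800, min=2413/600, spread=1337/10800
Step 5: max=1337669/324000, min=72469/18000, spread=33227/324000
Step 6: max=40094327/9720000, min=436049/108000, spread=849917/9720000
Step 7: max=1200114347/291600000, min=6548533/1620000, spread=21378407/291600000
Step 8: max=35958462371/8748000000, min=1967688343/486000000, spread=540072197/8748000000

Answer: 1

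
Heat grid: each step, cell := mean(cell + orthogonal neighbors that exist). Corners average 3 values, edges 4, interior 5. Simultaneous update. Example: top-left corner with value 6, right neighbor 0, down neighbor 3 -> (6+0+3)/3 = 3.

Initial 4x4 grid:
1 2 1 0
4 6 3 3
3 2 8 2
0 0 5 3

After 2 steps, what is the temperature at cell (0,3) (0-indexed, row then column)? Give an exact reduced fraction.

Answer: 29/18

Derivation:
Step 1: cell (0,3) = 4/3
Step 2: cell (0,3) = 29/18
Full grid after step 2:
  25/9 73/30 143/60 29/18
  689/240 87/25 151/50 173/60
  211/80 76/25 4 10/3
  5/3 211/80 157/48 34/9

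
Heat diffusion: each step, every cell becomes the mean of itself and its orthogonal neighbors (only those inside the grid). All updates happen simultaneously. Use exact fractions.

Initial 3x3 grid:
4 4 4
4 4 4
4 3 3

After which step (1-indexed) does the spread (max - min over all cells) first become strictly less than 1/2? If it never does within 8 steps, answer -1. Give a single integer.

Step 1: max=4, min=10/3, spread=2/3
Step 2: max=4, min=127/36, spread=17/36
  -> spread < 1/2 first at step 2
Step 3: max=709/180, min=7793/2160, spread=143/432
Step 4: max=10537/2700, min=475651/129600, spread=1205/5184
Step 5: max=278459/72000, min=28804697/7776000, spread=10151/62208
Step 6: max=74750791/19440000, min=1740570859/466560000, spread=85517/746496
Step 7: max=8929446329/2332800000, min=104902009073/27993600000, spread=720431/8957952
Step 8: max=22255838137/5832000000, min=6314849805331/1679616000000, spread=6069221/107495424

Answer: 2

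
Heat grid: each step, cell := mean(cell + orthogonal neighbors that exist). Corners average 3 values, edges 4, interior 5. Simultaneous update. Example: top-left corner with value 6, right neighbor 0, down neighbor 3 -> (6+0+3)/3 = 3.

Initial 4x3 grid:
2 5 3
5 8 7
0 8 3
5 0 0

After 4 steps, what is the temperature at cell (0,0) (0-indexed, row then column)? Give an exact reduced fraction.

Step 1: cell (0,0) = 4
Step 2: cell (0,0) = 49/12
Step 3: cell (0,0) = 3317/720
Step 4: cell (0,0) = 24407/5400
Full grid after step 4:
  24407/5400 77113/16000 3254/675
  106127/24000 267103/60000 337381/72000
  808063/216000 1436393/360000 279521/72000
  440873/129600 2809807/864000 49697/14400

Answer: 24407/5400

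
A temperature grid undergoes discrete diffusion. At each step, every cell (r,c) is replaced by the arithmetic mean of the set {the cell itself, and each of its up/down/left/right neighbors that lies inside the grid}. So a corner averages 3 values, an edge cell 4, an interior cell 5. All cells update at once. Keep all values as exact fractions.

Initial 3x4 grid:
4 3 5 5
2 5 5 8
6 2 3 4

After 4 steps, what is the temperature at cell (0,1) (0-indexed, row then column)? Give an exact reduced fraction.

Answer: 295939/72000

Derivation:
Step 1: cell (0,1) = 17/4
Step 2: cell (0,1) = 303/80
Step 3: cell (0,1) = 10097/2400
Step 4: cell (0,1) = 295939/72000
Full grid after step 4:
  56473/14400 295939/72000 338099/72000 53431/10800
  3260063/864000 1488067/360000 33679/7500 78977/16000
  497107/129600 53387/13500 8909/2000 101287/21600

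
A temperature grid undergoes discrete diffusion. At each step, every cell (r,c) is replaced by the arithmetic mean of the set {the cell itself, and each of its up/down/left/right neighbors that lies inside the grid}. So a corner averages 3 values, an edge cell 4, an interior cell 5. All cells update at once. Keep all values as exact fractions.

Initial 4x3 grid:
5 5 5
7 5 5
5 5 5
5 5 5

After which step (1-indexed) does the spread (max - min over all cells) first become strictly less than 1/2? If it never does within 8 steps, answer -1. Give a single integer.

Step 1: max=17/3, min=5, spread=2/3
Step 2: max=331/60, min=5, spread=31/60
Step 3: max=2911/540, min=5, spread=211/540
  -> spread < 1/2 first at step 3
Step 4: max=286897/54000, min=4547/900, spread=14077/54000
Step 5: max=2570407/486000, min=273683/54000, spread=5363/24300
Step 6: max=76640809/14580000, min=152869/30000, spread=93859/583200
Step 7: max=4584274481/874800000, min=248336467/48600000, spread=4568723/34992000
Step 8: max=274220435629/52488000000, min=7471618889/1458000000, spread=8387449/83980800

Answer: 3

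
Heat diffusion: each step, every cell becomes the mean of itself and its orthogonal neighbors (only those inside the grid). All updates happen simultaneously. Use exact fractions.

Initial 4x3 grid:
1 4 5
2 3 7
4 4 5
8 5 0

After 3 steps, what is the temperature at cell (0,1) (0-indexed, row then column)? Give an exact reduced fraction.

Answer: 53069/14400

Derivation:
Step 1: cell (0,1) = 13/4
Step 2: cell (0,1) = 179/48
Step 3: cell (0,1) = 53069/14400
Full grid after step 3:
  1405/432 53069/14400 1849/432
  12631/3600 23551/6000 15331/3600
  14891/3600 8277/2000 15091/3600
  9637/2160 20663/4800 8897/2160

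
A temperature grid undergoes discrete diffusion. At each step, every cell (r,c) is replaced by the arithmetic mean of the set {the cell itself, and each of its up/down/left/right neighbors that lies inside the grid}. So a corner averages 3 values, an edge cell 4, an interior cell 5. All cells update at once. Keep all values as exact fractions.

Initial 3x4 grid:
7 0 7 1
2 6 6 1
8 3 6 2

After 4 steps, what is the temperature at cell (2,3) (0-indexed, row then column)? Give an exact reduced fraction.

Answer: 2961/800

Derivation:
Step 1: cell (2,3) = 3
Step 2: cell (2,3) = 13/4
Step 3: cell (2,3) = 449/120
Step 4: cell (2,3) = 2961/800
Full grid after step 4:
  7077/1600 73801/18000 23647/6000 25349/7200
  3827093/864000 1609087/360000 233177/60000 59297/16000
  612637/129600 476431/108000 150757/36000 2961/800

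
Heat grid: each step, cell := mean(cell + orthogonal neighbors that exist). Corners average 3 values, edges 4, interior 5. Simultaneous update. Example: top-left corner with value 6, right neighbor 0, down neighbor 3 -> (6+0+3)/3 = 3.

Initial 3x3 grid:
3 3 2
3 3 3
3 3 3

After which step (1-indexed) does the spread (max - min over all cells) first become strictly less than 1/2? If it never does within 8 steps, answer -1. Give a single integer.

Answer: 1

Derivation:
Step 1: max=3, min=8/3, spread=1/3
  -> spread < 1/2 first at step 1
Step 2: max=3, min=49/18, spread=5/18
Step 3: max=3, min=607/216, spread=41/216
Step 4: max=1069/360, min=36749/12960, spread=347/2592
Step 5: max=10643/3600, min=2225863/777600, spread=2921/31104
Step 6: max=1270517/432000, min=134139461/46656000, spread=24611/373248
Step 7: max=28503259/9720000, min=8079357967/2799360000, spread=207329/4478976
Step 8: max=1516398401/518400000, min=485854847549/167961600000, spread=1746635/53747712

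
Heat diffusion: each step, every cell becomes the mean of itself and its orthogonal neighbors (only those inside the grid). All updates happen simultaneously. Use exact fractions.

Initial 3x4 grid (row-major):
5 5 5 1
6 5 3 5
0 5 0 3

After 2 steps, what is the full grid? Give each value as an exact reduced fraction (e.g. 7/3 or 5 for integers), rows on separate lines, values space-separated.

After step 1:
  16/3 5 7/2 11/3
  4 24/5 18/5 3
  11/3 5/2 11/4 8/3
After step 2:
  43/9 559/120 473/120 61/18
  89/20 199/50 353/100 97/30
  61/18 823/240 691/240 101/36

Answer: 43/9 559/120 473/120 61/18
89/20 199/50 353/100 97/30
61/18 823/240 691/240 101/36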